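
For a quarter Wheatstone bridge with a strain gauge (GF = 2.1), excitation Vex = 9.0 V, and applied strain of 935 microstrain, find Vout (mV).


Quarter bridge output: Vout = (GF * epsilon * Vex) / 4.
Vout = (2.1 * 935e-6 * 9.0) / 4
Vout = 0.0176715 / 4 V
Vout = 0.00441787 V = 4.4179 mV

4.4179 mV


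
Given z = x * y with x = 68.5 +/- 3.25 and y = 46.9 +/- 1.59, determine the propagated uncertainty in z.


For a product z = x*y, the relative uncertainty is:
uz/z = sqrt((ux/x)^2 + (uy/y)^2)
Relative uncertainties: ux/x = 3.25/68.5 = 0.047445
uy/y = 1.59/46.9 = 0.033902
z = 68.5 * 46.9 = 3212.7
uz = 3212.7 * sqrt(0.047445^2 + 0.033902^2) = 187.339

187.339


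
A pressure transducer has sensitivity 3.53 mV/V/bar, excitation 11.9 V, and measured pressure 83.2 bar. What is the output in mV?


Output = sensitivity * Vex * P.
Vout = 3.53 * 11.9 * 83.2
Vout = 42.007 * 83.2
Vout = 3494.98 mV

3494.98 mV


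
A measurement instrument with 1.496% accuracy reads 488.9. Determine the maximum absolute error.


Absolute error = (accuracy% / 100) * reading.
Error = (1.496 / 100) * 488.9
Error = 0.01496 * 488.9
Error = 7.3139

7.3139


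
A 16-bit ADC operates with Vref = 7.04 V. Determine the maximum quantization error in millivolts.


The maximum quantization error is +/- LSB/2.
LSB = Vref / 2^n = 7.04 / 65536 = 0.00010742 V
Max error = LSB / 2 = 0.00010742 / 2 = 5.371e-05 V
Max error = 0.0537 mV

0.0537 mV


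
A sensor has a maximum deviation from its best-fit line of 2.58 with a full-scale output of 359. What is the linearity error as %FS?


Linearity error = (max deviation / full scale) * 100%.
Linearity = (2.58 / 359) * 100
Linearity = 0.719 %FS

0.719 %FS


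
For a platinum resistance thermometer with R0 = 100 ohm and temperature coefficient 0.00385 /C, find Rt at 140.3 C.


The RTD equation: Rt = R0 * (1 + alpha * T).
Rt = 100 * (1 + 0.00385 * 140.3)
Rt = 100 * (1 + 0.540155)
Rt = 100 * 1.540155
Rt = 154.016 ohm

154.016 ohm


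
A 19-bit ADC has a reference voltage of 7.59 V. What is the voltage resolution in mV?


The resolution (LSB) of an ADC is Vref / 2^n.
LSB = 7.59 / 2^19
LSB = 7.59 / 524288
LSB = 1.448e-05 V = 0.01447678 mV

0.01447678 mV


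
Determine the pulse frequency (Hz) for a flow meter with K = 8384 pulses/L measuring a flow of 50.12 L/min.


Frequency = K * Q / 60 (converting L/min to L/s).
f = 8384 * 50.12 / 60
f = 420206.08 / 60
f = 7003.43 Hz

7003.43 Hz


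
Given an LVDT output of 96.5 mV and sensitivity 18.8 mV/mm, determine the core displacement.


Displacement = Vout / sensitivity.
d = 96.5 / 18.8
d = 5.133 mm

5.133 mm


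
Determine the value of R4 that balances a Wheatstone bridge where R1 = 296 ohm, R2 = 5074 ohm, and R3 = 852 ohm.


At balance: R1*R4 = R2*R3, so R4 = R2*R3/R1.
R4 = 5074 * 852 / 296
R4 = 4323048 / 296
R4 = 14604.89 ohm

14604.89 ohm


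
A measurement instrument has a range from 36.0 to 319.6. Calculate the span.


Span = upper range - lower range.
Span = 319.6 - (36.0)
Span = 283.6

283.6


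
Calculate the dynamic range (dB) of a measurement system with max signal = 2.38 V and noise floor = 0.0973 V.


Dynamic range = 20 * log10(Vmax / Vnoise).
DR = 20 * log10(2.38 / 0.0973)
DR = 20 * log10(24.46)
DR = 27.77 dB

27.77 dB


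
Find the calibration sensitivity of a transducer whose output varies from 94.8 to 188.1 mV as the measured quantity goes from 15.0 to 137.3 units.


Sensitivity = (y2 - y1) / (x2 - x1).
S = (188.1 - 94.8) / (137.3 - 15.0)
S = 93.3 / 122.3
S = 0.7629 mV/unit

0.7629 mV/unit


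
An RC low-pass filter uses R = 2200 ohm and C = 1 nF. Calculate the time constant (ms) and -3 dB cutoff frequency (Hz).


Time constant: tau = R * C.
tau = 2200 * 1.00e-09 = 2.2e-06 s
tau = 0.0022 ms
Cutoff frequency: fc = 1 / (2*pi*R*C).
fc = 1 / (2*pi*2.2e-06) = 72343.16 Hz

tau = 0.0022 ms, fc = 72343.16 Hz


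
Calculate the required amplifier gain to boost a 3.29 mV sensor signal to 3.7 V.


Gain = Vout / Vin (converting to same units).
G = 3.7 V / 3.29 mV
G = 3700.0 mV / 3.29 mV
G = 1124.62

1124.62


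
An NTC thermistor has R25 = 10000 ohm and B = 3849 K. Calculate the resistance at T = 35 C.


NTC thermistor equation: Rt = R25 * exp(B * (1/T - 1/T25)).
T in Kelvin: 308.15 K, T25 = 298.15 K
1/T - 1/T25 = 1/308.15 - 1/298.15 = -0.00010884
B * (1/T - 1/T25) = 3849 * -0.00010884 = -0.4189
Rt = 10000 * exp(-0.4189) = 6577.4 ohm

6577.4 ohm


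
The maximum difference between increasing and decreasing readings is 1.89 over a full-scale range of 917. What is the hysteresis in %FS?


Hysteresis = (max difference / full scale) * 100%.
H = (1.89 / 917) * 100
H = 0.206 %FS

0.206 %FS


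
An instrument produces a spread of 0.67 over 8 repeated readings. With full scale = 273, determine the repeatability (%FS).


Repeatability = (spread / full scale) * 100%.
R = (0.67 / 273) * 100
R = 0.245 %FS

0.245 %FS


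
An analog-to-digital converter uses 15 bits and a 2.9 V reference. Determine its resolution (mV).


The resolution (LSB) of an ADC is Vref / 2^n.
LSB = 2.9 / 2^15
LSB = 2.9 / 32768
LSB = 8.85e-05 V = 0.08850098 mV

0.08850098 mV


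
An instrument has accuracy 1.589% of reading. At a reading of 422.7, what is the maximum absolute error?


Absolute error = (accuracy% / 100) * reading.
Error = (1.589 / 100) * 422.7
Error = 0.01589 * 422.7
Error = 6.7167

6.7167


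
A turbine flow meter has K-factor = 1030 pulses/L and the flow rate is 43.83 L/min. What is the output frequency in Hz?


Frequency = K * Q / 60 (converting L/min to L/s).
f = 1030 * 43.83 / 60
f = 45144.9 / 60
f = 752.42 Hz

752.42 Hz


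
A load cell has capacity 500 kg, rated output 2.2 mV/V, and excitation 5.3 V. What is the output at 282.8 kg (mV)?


Vout = rated_output * Vex * (load / capacity).
Vout = 2.2 * 5.3 * (282.8 / 500)
Vout = 2.2 * 5.3 * 0.5656
Vout = 6.595 mV

6.595 mV


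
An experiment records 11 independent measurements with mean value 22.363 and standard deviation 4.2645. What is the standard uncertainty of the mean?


The standard uncertainty for Type A evaluation is u = s / sqrt(n).
u = 4.2645 / sqrt(11)
u = 4.2645 / 3.3166
u = 1.2858

1.2858


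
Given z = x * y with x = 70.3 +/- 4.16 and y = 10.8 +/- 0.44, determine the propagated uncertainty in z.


For a product z = x*y, the relative uncertainty is:
uz/z = sqrt((ux/x)^2 + (uy/y)^2)
Relative uncertainties: ux/x = 4.16/70.3 = 0.059175
uy/y = 0.44/10.8 = 0.040741
z = 70.3 * 10.8 = 759.2
uz = 759.2 * sqrt(0.059175^2 + 0.040741^2) = 54.546

54.546


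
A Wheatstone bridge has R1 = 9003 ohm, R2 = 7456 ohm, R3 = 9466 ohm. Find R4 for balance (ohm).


At balance: R1*R4 = R2*R3, so R4 = R2*R3/R1.
R4 = 7456 * 9466 / 9003
R4 = 70578496 / 9003
R4 = 7839.44 ohm

7839.44 ohm


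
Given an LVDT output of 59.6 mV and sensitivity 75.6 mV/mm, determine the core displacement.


Displacement = Vout / sensitivity.
d = 59.6 / 75.6
d = 0.788 mm

0.788 mm


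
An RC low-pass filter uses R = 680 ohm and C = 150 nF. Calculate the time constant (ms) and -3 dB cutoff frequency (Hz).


Time constant: tau = R * C.
tau = 680 * 1.50e-07 = 0.000102 s
tau = 0.102 ms
Cutoff frequency: fc = 1 / (2*pi*R*C).
fc = 1 / (2*pi*0.000102) = 1560.34 Hz

tau = 0.102 ms, fc = 1560.34 Hz


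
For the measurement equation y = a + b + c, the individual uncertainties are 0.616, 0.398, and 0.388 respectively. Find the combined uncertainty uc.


For a sum of independent quantities, uc = sqrt(u1^2 + u2^2 + u3^2).
uc = sqrt(0.616^2 + 0.398^2 + 0.388^2)
uc = sqrt(0.379456 + 0.158404 + 0.150544)
uc = 0.8297

0.8297


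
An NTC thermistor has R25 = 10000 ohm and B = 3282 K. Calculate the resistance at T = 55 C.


NTC thermistor equation: Rt = R25 * exp(B * (1/T - 1/T25)).
T in Kelvin: 328.15 K, T25 = 298.15 K
1/T - 1/T25 = 1/328.15 - 1/298.15 = -0.00030663
B * (1/T - 1/T25) = 3282 * -0.00030663 = -1.0064
Rt = 10000 * exp(-1.0064) = 3655.5 ohm

3655.5 ohm


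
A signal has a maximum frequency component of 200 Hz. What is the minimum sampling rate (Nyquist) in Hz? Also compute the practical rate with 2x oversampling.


By Nyquist theorem, fs_min = 2 * fmax.
fs_min = 2 * 200 = 400 Hz
Practical rate = 2 * fs_min = 2 * 400 = 800 Hz

fs_min = 400 Hz, fs_practical = 800 Hz


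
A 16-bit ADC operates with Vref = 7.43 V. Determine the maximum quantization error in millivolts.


The maximum quantization error is +/- LSB/2.
LSB = Vref / 2^n = 7.43 / 65536 = 0.00011337 V
Max error = LSB / 2 = 0.00011337 / 2 = 5.669e-05 V
Max error = 0.0567 mV

0.0567 mV


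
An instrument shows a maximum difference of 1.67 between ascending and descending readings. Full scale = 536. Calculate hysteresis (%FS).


Hysteresis = (max difference / full scale) * 100%.
H = (1.67 / 536) * 100
H = 0.312 %FS

0.312 %FS


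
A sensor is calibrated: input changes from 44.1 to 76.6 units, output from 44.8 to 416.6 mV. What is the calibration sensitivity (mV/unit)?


Sensitivity = (y2 - y1) / (x2 - x1).
S = (416.6 - 44.8) / (76.6 - 44.1)
S = 371.8 / 32.5
S = 11.44 mV/unit

11.44 mV/unit


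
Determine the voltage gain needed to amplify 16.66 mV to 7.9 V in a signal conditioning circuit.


Gain = Vout / Vin (converting to same units).
G = 7.9 V / 16.66 mV
G = 7900.0 mV / 16.66 mV
G = 474.19

474.19


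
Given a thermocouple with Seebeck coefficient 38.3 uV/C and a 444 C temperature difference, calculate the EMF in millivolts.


The thermocouple output V = sensitivity * dT.
V = 38.3 uV/C * 444 C
V = 17005.2 uV
V = 17.005 mV

17.005 mV


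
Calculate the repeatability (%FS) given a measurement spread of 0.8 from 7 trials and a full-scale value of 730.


Repeatability = (spread / full scale) * 100%.
R = (0.8 / 730) * 100
R = 0.11 %FS

0.11 %FS


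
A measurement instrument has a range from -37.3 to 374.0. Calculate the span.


Span = upper range - lower range.
Span = 374.0 - (-37.3)
Span = 411.3

411.3


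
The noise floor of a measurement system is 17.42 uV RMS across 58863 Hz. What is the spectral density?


Noise spectral density = Vrms / sqrt(BW).
NSD = 17.42 / sqrt(58863)
NSD = 17.42 / 242.617
NSD = 0.0718 uV/sqrt(Hz)

0.0718 uV/sqrt(Hz)


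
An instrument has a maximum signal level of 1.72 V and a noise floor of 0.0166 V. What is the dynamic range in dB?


Dynamic range = 20 * log10(Vmax / Vnoise).
DR = 20 * log10(1.72 / 0.0166)
DR = 20 * log10(103.61)
DR = 40.31 dB

40.31 dB


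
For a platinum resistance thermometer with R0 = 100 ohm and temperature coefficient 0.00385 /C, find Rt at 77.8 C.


The RTD equation: Rt = R0 * (1 + alpha * T).
Rt = 100 * (1 + 0.00385 * 77.8)
Rt = 100 * (1 + 0.29953)
Rt = 100 * 1.29953
Rt = 129.953 ohm

129.953 ohm


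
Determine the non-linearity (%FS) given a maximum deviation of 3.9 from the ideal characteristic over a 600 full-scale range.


Linearity error = (max deviation / full scale) * 100%.
Linearity = (3.9 / 600) * 100
Linearity = 0.65 %FS

0.65 %FS


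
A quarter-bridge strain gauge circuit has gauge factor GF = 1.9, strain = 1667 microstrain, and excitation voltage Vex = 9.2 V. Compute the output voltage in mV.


Quarter bridge output: Vout = (GF * epsilon * Vex) / 4.
Vout = (1.9 * 1667e-6 * 9.2) / 4
Vout = 0.02913916 / 4 V
Vout = 0.00728479 V = 7.2848 mV

7.2848 mV


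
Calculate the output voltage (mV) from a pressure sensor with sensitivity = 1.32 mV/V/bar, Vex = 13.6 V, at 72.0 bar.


Output = sensitivity * Vex * P.
Vout = 1.32 * 13.6 * 72.0
Vout = 17.952 * 72.0
Vout = 1292.54 mV

1292.54 mV


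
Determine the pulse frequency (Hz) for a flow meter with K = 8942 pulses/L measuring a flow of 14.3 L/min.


Frequency = K * Q / 60 (converting L/min to L/s).
f = 8942 * 14.3 / 60
f = 127870.6 / 60
f = 2131.18 Hz

2131.18 Hz


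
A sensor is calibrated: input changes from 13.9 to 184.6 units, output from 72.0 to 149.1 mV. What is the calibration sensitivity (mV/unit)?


Sensitivity = (y2 - y1) / (x2 - x1).
S = (149.1 - 72.0) / (184.6 - 13.9)
S = 77.1 / 170.7
S = 0.4517 mV/unit

0.4517 mV/unit


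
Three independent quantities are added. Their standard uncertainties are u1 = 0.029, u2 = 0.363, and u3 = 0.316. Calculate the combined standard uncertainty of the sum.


For a sum of independent quantities, uc = sqrt(u1^2 + u2^2 + u3^2).
uc = sqrt(0.029^2 + 0.363^2 + 0.316^2)
uc = sqrt(0.000841 + 0.131769 + 0.099856)
uc = 0.4821

0.4821


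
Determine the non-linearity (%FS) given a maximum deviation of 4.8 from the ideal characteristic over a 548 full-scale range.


Linearity error = (max deviation / full scale) * 100%.
Linearity = (4.8 / 548) * 100
Linearity = 0.876 %FS

0.876 %FS


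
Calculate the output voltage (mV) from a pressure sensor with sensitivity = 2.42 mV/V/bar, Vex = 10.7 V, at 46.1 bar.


Output = sensitivity * Vex * P.
Vout = 2.42 * 10.7 * 46.1
Vout = 25.894 * 46.1
Vout = 1193.71 mV

1193.71 mV


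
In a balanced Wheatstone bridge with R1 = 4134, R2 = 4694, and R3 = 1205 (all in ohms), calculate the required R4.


At balance: R1*R4 = R2*R3, so R4 = R2*R3/R1.
R4 = 4694 * 1205 / 4134
R4 = 5656270 / 4134
R4 = 1368.23 ohm

1368.23 ohm


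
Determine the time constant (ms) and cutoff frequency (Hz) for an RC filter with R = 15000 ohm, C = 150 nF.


Time constant: tau = R * C.
tau = 15000 * 1.50e-07 = 0.00225 s
tau = 2.25 ms
Cutoff frequency: fc = 1 / (2*pi*R*C).
fc = 1 / (2*pi*0.00225) = 70.74 Hz

tau = 2.25 ms, fc = 70.74 Hz


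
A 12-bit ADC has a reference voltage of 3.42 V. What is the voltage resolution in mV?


The resolution (LSB) of an ADC is Vref / 2^n.
LSB = 3.42 / 2^12
LSB = 3.42 / 4096
LSB = 0.00083496 V = 0.83496094 mV

0.83496094 mV


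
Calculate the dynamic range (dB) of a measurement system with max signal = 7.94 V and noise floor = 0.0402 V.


Dynamic range = 20 * log10(Vmax / Vnoise).
DR = 20 * log10(7.94 / 0.0402)
DR = 20 * log10(197.51)
DR = 45.91 dB

45.91 dB


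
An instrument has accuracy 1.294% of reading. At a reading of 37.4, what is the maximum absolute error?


Absolute error = (accuracy% / 100) * reading.
Error = (1.294 / 100) * 37.4
Error = 0.01294 * 37.4
Error = 0.484

0.484


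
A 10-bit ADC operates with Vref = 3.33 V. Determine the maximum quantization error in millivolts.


The maximum quantization error is +/- LSB/2.
LSB = Vref / 2^n = 3.33 / 1024 = 0.00325195 V
Max error = LSB / 2 = 0.00325195 / 2 = 0.00162598 V
Max error = 1.626 mV

1.626 mV


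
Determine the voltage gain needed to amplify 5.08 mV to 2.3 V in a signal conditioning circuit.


Gain = Vout / Vin (converting to same units).
G = 2.3 V / 5.08 mV
G = 2300.0 mV / 5.08 mV
G = 452.76

452.76


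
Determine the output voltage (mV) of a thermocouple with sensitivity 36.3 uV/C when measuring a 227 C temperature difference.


The thermocouple output V = sensitivity * dT.
V = 36.3 uV/C * 227 C
V = 8240.1 uV
V = 8.24 mV

8.24 mV


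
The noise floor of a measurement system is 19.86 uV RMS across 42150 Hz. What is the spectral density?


Noise spectral density = Vrms / sqrt(BW).
NSD = 19.86 / sqrt(42150)
NSD = 19.86 / 205.3047
NSD = 0.0967 uV/sqrt(Hz)

0.0967 uV/sqrt(Hz)


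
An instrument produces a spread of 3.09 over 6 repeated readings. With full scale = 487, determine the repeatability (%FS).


Repeatability = (spread / full scale) * 100%.
R = (3.09 / 487) * 100
R = 0.634 %FS

0.634 %FS


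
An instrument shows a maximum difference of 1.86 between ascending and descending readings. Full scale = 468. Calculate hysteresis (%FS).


Hysteresis = (max difference / full scale) * 100%.
H = (1.86 / 468) * 100
H = 0.397 %FS

0.397 %FS


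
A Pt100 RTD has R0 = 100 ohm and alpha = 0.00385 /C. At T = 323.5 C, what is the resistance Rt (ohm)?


The RTD equation: Rt = R0 * (1 + alpha * T).
Rt = 100 * (1 + 0.00385 * 323.5)
Rt = 100 * (1 + 1.245475)
Rt = 100 * 2.245475
Rt = 224.547 ohm

224.547 ohm


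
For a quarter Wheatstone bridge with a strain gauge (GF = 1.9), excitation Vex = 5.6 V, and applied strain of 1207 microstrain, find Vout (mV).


Quarter bridge output: Vout = (GF * epsilon * Vex) / 4.
Vout = (1.9 * 1207e-6 * 5.6) / 4
Vout = 0.01284248 / 4 V
Vout = 0.00321062 V = 3.2106 mV

3.2106 mV


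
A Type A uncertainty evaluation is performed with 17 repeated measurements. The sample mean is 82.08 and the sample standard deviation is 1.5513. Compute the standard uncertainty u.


The standard uncertainty for Type A evaluation is u = s / sqrt(n).
u = 1.5513 / sqrt(17)
u = 1.5513 / 4.1231
u = 0.3762

0.3762


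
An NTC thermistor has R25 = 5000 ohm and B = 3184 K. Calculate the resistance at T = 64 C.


NTC thermistor equation: Rt = R25 * exp(B * (1/T - 1/T25)).
T in Kelvin: 337.15 K, T25 = 298.15 K
1/T - 1/T25 = 1/337.15 - 1/298.15 = -0.00038798
B * (1/T - 1/T25) = 3184 * -0.00038798 = -1.2353
Rt = 5000 * exp(-1.2353) = 1453.7 ohm

1453.7 ohm


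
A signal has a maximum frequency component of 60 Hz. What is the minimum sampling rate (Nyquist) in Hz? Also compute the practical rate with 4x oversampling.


By Nyquist theorem, fs_min = 2 * fmax.
fs_min = 2 * 60 = 120 Hz
Practical rate = 4 * fs_min = 4 * 120 = 480 Hz

fs_min = 120 Hz, fs_practical = 480 Hz


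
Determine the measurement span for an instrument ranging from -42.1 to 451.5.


Span = upper range - lower range.
Span = 451.5 - (-42.1)
Span = 493.6

493.6


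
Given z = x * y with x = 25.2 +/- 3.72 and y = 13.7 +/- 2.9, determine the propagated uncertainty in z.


For a product z = x*y, the relative uncertainty is:
uz/z = sqrt((ux/x)^2 + (uy/y)^2)
Relative uncertainties: ux/x = 3.72/25.2 = 0.147619
uy/y = 2.9/13.7 = 0.211679
z = 25.2 * 13.7 = 345.2
uz = 345.2 * sqrt(0.147619^2 + 0.211679^2) = 89.096

89.096


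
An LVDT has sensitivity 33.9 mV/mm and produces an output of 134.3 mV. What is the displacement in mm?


Displacement = Vout / sensitivity.
d = 134.3 / 33.9
d = 3.962 mm

3.962 mm


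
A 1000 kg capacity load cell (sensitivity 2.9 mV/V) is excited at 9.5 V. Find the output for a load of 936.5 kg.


Vout = rated_output * Vex * (load / capacity).
Vout = 2.9 * 9.5 * (936.5 / 1000)
Vout = 2.9 * 9.5 * 0.9365
Vout = 25.801 mV

25.801 mV


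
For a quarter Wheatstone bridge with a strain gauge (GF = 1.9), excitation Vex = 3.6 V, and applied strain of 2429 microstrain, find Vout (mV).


Quarter bridge output: Vout = (GF * epsilon * Vex) / 4.
Vout = (1.9 * 2429e-6 * 3.6) / 4
Vout = 0.01661436 / 4 V
Vout = 0.00415359 V = 4.1536 mV

4.1536 mV


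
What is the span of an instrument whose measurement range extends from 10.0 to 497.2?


Span = upper range - lower range.
Span = 497.2 - (10.0)
Span = 487.2

487.2


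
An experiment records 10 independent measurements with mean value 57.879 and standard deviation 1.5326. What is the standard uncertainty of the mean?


The standard uncertainty for Type A evaluation is u = s / sqrt(n).
u = 1.5326 / sqrt(10)
u = 1.5326 / 3.1623
u = 0.4847

0.4847


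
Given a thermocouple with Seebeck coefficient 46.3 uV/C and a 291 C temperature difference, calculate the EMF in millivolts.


The thermocouple output V = sensitivity * dT.
V = 46.3 uV/C * 291 C
V = 13473.3 uV
V = 13.473 mV

13.473 mV


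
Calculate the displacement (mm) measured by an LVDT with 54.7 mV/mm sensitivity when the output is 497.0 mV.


Displacement = Vout / sensitivity.
d = 497.0 / 54.7
d = 9.086 mm

9.086 mm


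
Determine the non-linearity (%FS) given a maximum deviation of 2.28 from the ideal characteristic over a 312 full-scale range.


Linearity error = (max deviation / full scale) * 100%.
Linearity = (2.28 / 312) * 100
Linearity = 0.731 %FS

0.731 %FS


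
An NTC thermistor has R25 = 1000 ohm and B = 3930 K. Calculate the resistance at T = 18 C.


NTC thermistor equation: Rt = R25 * exp(B * (1/T - 1/T25)).
T in Kelvin: 291.15 K, T25 = 298.15 K
1/T - 1/T25 = 1/291.15 - 1/298.15 = 8.064e-05
B * (1/T - 1/T25) = 3930 * 8.064e-05 = 0.3169
Rt = 1000 * exp(0.3169) = 1372.9 ohm

1372.9 ohm


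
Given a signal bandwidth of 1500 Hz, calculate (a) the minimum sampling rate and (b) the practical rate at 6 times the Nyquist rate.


By Nyquist theorem, fs_min = 2 * fmax.
fs_min = 2 * 1500 = 3000 Hz
Practical rate = 6 * fs_min = 6 * 3000 = 18000 Hz

fs_min = 3000 Hz, fs_practical = 18000 Hz


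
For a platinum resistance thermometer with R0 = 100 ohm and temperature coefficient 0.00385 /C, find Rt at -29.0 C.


The RTD equation: Rt = R0 * (1 + alpha * T).
Rt = 100 * (1 + 0.00385 * -29.0)
Rt = 100 * (1 + -0.11165)
Rt = 100 * 0.88835
Rt = 88.835 ohm

88.835 ohm


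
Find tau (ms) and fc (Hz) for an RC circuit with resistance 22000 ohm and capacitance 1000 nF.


Time constant: tau = R * C.
tau = 22000 * 1.00e-06 = 0.022 s
tau = 22.0 ms
Cutoff frequency: fc = 1 / (2*pi*R*C).
fc = 1 / (2*pi*0.022) = 7.23 Hz

tau = 22.0 ms, fc = 7.23 Hz


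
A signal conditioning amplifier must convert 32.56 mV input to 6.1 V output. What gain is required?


Gain = Vout / Vin (converting to same units).
G = 6.1 V / 32.56 mV
G = 6100.0 mV / 32.56 mV
G = 187.35

187.35


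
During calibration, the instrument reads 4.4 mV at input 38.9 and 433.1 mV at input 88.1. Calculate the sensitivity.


Sensitivity = (y2 - y1) / (x2 - x1).
S = (433.1 - 4.4) / (88.1 - 38.9)
S = 428.7 / 49.2
S = 8.7134 mV/unit

8.7134 mV/unit


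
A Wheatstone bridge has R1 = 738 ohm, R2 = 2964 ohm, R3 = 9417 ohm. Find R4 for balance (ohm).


At balance: R1*R4 = R2*R3, so R4 = R2*R3/R1.
R4 = 2964 * 9417 / 738
R4 = 27911988 / 738
R4 = 37821.12 ohm

37821.12 ohm


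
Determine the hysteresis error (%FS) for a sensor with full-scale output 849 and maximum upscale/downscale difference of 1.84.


Hysteresis = (max difference / full scale) * 100%.
H = (1.84 / 849) * 100
H = 0.217 %FS

0.217 %FS


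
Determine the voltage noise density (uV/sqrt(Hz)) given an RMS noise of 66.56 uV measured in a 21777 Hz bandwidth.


Noise spectral density = Vrms / sqrt(BW).
NSD = 66.56 / sqrt(21777)
NSD = 66.56 / 147.5703
NSD = 0.451 uV/sqrt(Hz)

0.451 uV/sqrt(Hz)


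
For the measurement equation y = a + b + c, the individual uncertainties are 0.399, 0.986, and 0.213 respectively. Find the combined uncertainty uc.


For a sum of independent quantities, uc = sqrt(u1^2 + u2^2 + u3^2).
uc = sqrt(0.399^2 + 0.986^2 + 0.213^2)
uc = sqrt(0.159201 + 0.972196 + 0.045369)
uc = 1.0848

1.0848


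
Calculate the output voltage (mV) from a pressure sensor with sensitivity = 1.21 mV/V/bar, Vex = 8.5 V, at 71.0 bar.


Output = sensitivity * Vex * P.
Vout = 1.21 * 8.5 * 71.0
Vout = 10.285 * 71.0
Vout = 730.24 mV

730.24 mV


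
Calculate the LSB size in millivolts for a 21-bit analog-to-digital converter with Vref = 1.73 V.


The resolution (LSB) of an ADC is Vref / 2^n.
LSB = 1.73 / 2^21
LSB = 1.73 / 2097152
LSB = 8.2e-07 V = 0.00082493 mV

0.00082493 mV


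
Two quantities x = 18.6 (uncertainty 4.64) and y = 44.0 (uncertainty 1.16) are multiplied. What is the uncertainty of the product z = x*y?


For a product z = x*y, the relative uncertainty is:
uz/z = sqrt((ux/x)^2 + (uy/y)^2)
Relative uncertainties: ux/x = 4.64/18.6 = 0.249462
uy/y = 1.16/44.0 = 0.026364
z = 18.6 * 44.0 = 818.4
uz = 818.4 * sqrt(0.249462^2 + 0.026364^2) = 205.297

205.297


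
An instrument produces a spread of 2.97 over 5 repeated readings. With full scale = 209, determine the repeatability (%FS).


Repeatability = (spread / full scale) * 100%.
R = (2.97 / 209) * 100
R = 1.421 %FS

1.421 %FS


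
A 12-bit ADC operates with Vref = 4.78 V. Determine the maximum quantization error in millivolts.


The maximum quantization error is +/- LSB/2.
LSB = Vref / 2^n = 4.78 / 4096 = 0.00116699 V
Max error = LSB / 2 = 0.00116699 / 2 = 0.0005835 V
Max error = 0.5835 mV

0.5835 mV


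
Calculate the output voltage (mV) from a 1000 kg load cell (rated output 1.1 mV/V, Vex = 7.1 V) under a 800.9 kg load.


Vout = rated_output * Vex * (load / capacity).
Vout = 1.1 * 7.1 * (800.9 / 1000)
Vout = 1.1 * 7.1 * 0.8009
Vout = 6.255 mV

6.255 mV


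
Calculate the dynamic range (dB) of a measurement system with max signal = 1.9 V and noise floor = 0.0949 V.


Dynamic range = 20 * log10(Vmax / Vnoise).
DR = 20 * log10(1.9 / 0.0949)
DR = 20 * log10(20.02)
DR = 26.03 dB

26.03 dB


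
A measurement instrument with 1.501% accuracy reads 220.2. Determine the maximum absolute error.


Absolute error = (accuracy% / 100) * reading.
Error = (1.501 / 100) * 220.2
Error = 0.01501 * 220.2
Error = 3.3052

3.3052


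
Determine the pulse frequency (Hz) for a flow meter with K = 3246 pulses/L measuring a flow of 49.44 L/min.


Frequency = K * Q / 60 (converting L/min to L/s).
f = 3246 * 49.44 / 60
f = 160482.24 / 60
f = 2674.7 Hz

2674.7 Hz


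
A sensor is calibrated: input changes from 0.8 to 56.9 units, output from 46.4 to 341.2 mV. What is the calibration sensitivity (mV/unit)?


Sensitivity = (y2 - y1) / (x2 - x1).
S = (341.2 - 46.4) / (56.9 - 0.8)
S = 294.8 / 56.1
S = 5.2549 mV/unit

5.2549 mV/unit


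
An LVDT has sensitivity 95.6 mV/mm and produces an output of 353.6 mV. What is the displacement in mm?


Displacement = Vout / sensitivity.
d = 353.6 / 95.6
d = 3.699 mm

3.699 mm


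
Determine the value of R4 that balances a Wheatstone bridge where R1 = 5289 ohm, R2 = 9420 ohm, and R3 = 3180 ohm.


At balance: R1*R4 = R2*R3, so R4 = R2*R3/R1.
R4 = 9420 * 3180 / 5289
R4 = 29955600 / 5289
R4 = 5663.75 ohm

5663.75 ohm


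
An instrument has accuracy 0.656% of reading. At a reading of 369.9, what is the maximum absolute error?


Absolute error = (accuracy% / 100) * reading.
Error = (0.656 / 100) * 369.9
Error = 0.00656 * 369.9
Error = 2.4265

2.4265


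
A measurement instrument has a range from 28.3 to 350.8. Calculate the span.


Span = upper range - lower range.
Span = 350.8 - (28.3)
Span = 322.5

322.5


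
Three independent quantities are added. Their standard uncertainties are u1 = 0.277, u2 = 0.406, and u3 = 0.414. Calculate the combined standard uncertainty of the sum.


For a sum of independent quantities, uc = sqrt(u1^2 + u2^2 + u3^2).
uc = sqrt(0.277^2 + 0.406^2 + 0.414^2)
uc = sqrt(0.076729 + 0.164836 + 0.171396)
uc = 0.6426

0.6426


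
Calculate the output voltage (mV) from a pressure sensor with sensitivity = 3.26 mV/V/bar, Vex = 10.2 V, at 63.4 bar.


Output = sensitivity * Vex * P.
Vout = 3.26 * 10.2 * 63.4
Vout = 33.252 * 63.4
Vout = 2108.18 mV

2108.18 mV


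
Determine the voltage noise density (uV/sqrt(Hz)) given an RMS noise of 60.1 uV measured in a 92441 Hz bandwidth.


Noise spectral density = Vrms / sqrt(BW).
NSD = 60.1 / sqrt(92441)
NSD = 60.1 / 304.0411
NSD = 0.1977 uV/sqrt(Hz)

0.1977 uV/sqrt(Hz)


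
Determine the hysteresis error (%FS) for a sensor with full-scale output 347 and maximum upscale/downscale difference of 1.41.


Hysteresis = (max difference / full scale) * 100%.
H = (1.41 / 347) * 100
H = 0.406 %FS

0.406 %FS


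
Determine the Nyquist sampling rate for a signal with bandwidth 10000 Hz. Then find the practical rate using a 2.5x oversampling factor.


By Nyquist theorem, fs_min = 2 * fmax.
fs_min = 2 * 10000 = 20000 Hz
Practical rate = 2.5 * fs_min = 2.5 * 20000 = 50000 Hz

fs_min = 20000 Hz, fs_practical = 50000 Hz


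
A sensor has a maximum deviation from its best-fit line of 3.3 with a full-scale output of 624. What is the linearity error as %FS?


Linearity error = (max deviation / full scale) * 100%.
Linearity = (3.3 / 624) * 100
Linearity = 0.529 %FS

0.529 %FS


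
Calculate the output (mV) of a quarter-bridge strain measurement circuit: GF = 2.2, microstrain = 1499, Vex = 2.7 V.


Quarter bridge output: Vout = (GF * epsilon * Vex) / 4.
Vout = (2.2 * 1499e-6 * 2.7) / 4
Vout = 0.00890406 / 4 V
Vout = 0.00222602 V = 2.226 mV

2.226 mV


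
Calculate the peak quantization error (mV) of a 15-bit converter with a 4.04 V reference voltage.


The maximum quantization error is +/- LSB/2.
LSB = Vref / 2^n = 4.04 / 32768 = 0.00012329 V
Max error = LSB / 2 = 0.00012329 / 2 = 6.165e-05 V
Max error = 0.0616 mV

0.0616 mV


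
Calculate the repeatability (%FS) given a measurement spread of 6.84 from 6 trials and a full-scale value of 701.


Repeatability = (spread / full scale) * 100%.
R = (6.84 / 701) * 100
R = 0.976 %FS

0.976 %FS


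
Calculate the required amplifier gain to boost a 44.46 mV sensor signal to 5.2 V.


Gain = Vout / Vin (converting to same units).
G = 5.2 V / 44.46 mV
G = 5200.0 mV / 44.46 mV
G = 116.96

116.96


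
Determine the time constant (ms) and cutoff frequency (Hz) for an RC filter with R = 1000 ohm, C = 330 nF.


Time constant: tau = R * C.
tau = 1000 * 3.30e-07 = 0.00033 s
tau = 0.33 ms
Cutoff frequency: fc = 1 / (2*pi*R*C).
fc = 1 / (2*pi*0.00033) = 482.29 Hz

tau = 0.33 ms, fc = 482.29 Hz


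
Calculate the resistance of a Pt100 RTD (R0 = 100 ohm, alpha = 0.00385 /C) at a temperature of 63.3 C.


The RTD equation: Rt = R0 * (1 + alpha * T).
Rt = 100 * (1 + 0.00385 * 63.3)
Rt = 100 * (1 + 0.243705)
Rt = 100 * 1.243705
Rt = 124.371 ohm

124.371 ohm


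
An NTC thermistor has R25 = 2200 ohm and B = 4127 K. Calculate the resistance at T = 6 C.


NTC thermistor equation: Rt = R25 * exp(B * (1/T - 1/T25)).
T in Kelvin: 279.15 K, T25 = 298.15 K
1/T - 1/T25 = 1/279.15 - 1/298.15 = 0.00022829
B * (1/T - 1/T25) = 4127 * 0.00022829 = 0.9421
Rt = 2200 * exp(0.9421) = 5644.0 ohm

5644.0 ohm


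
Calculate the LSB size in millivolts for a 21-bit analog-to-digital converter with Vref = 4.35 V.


The resolution (LSB) of an ADC is Vref / 2^n.
LSB = 4.35 / 2^21
LSB = 4.35 / 2097152
LSB = 2.07e-06 V = 0.00207424 mV

0.00207424 mV


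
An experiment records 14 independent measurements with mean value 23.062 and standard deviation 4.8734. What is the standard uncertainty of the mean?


The standard uncertainty for Type A evaluation is u = s / sqrt(n).
u = 4.8734 / sqrt(14)
u = 4.8734 / 3.7417
u = 1.3025

1.3025


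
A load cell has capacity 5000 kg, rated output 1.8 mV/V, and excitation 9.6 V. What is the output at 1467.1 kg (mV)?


Vout = rated_output * Vex * (load / capacity).
Vout = 1.8 * 9.6 * (1467.1 / 5000)
Vout = 1.8 * 9.6 * 0.29342
Vout = 5.07 mV

5.07 mV


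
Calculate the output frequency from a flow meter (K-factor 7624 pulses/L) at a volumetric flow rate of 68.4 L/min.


Frequency = K * Q / 60 (converting L/min to L/s).
f = 7624 * 68.4 / 60
f = 521481.6 / 60
f = 8691.36 Hz

8691.36 Hz


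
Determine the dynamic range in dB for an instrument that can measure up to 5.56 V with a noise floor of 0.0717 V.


Dynamic range = 20 * log10(Vmax / Vnoise).
DR = 20 * log10(5.56 / 0.0717)
DR = 20 * log10(77.55)
DR = 37.79 dB

37.79 dB


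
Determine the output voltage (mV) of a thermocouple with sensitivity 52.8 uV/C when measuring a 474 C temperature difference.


The thermocouple output V = sensitivity * dT.
V = 52.8 uV/C * 474 C
V = 25027.2 uV
V = 25.027 mV

25.027 mV


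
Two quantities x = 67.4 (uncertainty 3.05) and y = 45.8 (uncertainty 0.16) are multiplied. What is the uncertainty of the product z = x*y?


For a product z = x*y, the relative uncertainty is:
uz/z = sqrt((ux/x)^2 + (uy/y)^2)
Relative uncertainties: ux/x = 3.05/67.4 = 0.045252
uy/y = 0.16/45.8 = 0.003493
z = 67.4 * 45.8 = 3086.9
uz = 3086.9 * sqrt(0.045252^2 + 0.003493^2) = 140.106

140.106


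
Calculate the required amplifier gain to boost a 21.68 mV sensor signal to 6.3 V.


Gain = Vout / Vin (converting to same units).
G = 6.3 V / 21.68 mV
G = 6300.0 mV / 21.68 mV
G = 290.59

290.59


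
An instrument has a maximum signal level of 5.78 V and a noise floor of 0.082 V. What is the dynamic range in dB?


Dynamic range = 20 * log10(Vmax / Vnoise).
DR = 20 * log10(5.78 / 0.082)
DR = 20 * log10(70.49)
DR = 36.96 dB

36.96 dB


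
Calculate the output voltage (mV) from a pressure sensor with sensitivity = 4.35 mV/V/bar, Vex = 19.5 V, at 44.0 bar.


Output = sensitivity * Vex * P.
Vout = 4.35 * 19.5 * 44.0
Vout = 84.825 * 44.0
Vout = 3732.3 mV

3732.3 mV


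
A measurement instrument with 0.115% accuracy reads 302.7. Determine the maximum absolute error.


Absolute error = (accuracy% / 100) * reading.
Error = (0.115 / 100) * 302.7
Error = 0.00115 * 302.7
Error = 0.3481

0.3481


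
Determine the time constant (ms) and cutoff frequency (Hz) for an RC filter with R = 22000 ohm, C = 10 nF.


Time constant: tau = R * C.
tau = 22000 * 1.00e-08 = 0.00022 s
tau = 0.22 ms
Cutoff frequency: fc = 1 / (2*pi*R*C).
fc = 1 / (2*pi*0.00022) = 723.43 Hz

tau = 0.22 ms, fc = 723.43 Hz


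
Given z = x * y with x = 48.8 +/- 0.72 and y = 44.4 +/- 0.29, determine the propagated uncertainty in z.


For a product z = x*y, the relative uncertainty is:
uz/z = sqrt((ux/x)^2 + (uy/y)^2)
Relative uncertainties: ux/x = 0.72/48.8 = 0.014754
uy/y = 0.29/44.4 = 0.006532
z = 48.8 * 44.4 = 2166.7
uz = 2166.7 * sqrt(0.014754^2 + 0.006532^2) = 34.96

34.96


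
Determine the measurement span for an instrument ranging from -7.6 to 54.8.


Span = upper range - lower range.
Span = 54.8 - (-7.6)
Span = 62.4

62.4


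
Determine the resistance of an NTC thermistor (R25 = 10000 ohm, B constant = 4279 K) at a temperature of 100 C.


NTC thermistor equation: Rt = R25 * exp(B * (1/T - 1/T25)).
T in Kelvin: 373.15 K, T25 = 298.15 K
1/T - 1/T25 = 1/373.15 - 1/298.15 = -0.00067413
B * (1/T - 1/T25) = 4279 * -0.00067413 = -2.8846
Rt = 10000 * exp(-2.8846) = 558.8 ohm

558.8 ohm


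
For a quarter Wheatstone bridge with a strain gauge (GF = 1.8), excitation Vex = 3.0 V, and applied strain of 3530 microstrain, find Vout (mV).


Quarter bridge output: Vout = (GF * epsilon * Vex) / 4.
Vout = (1.8 * 3530e-6 * 3.0) / 4
Vout = 0.019062 / 4 V
Vout = 0.0047655 V = 4.7655 mV

4.7655 mV


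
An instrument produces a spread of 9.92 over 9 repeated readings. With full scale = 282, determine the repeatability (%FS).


Repeatability = (spread / full scale) * 100%.
R = (9.92 / 282) * 100
R = 3.518 %FS

3.518 %FS


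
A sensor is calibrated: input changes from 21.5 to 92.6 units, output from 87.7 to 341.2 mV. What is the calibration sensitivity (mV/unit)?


Sensitivity = (y2 - y1) / (x2 - x1).
S = (341.2 - 87.7) / (92.6 - 21.5)
S = 253.5 / 71.1
S = 3.5654 mV/unit

3.5654 mV/unit


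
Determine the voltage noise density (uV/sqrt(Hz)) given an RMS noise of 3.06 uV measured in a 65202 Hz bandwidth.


Noise spectral density = Vrms / sqrt(BW).
NSD = 3.06 / sqrt(65202)
NSD = 3.06 / 255.3468
NSD = 0.012 uV/sqrt(Hz)

0.012 uV/sqrt(Hz)


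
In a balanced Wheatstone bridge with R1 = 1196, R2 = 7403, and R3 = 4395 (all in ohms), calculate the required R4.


At balance: R1*R4 = R2*R3, so R4 = R2*R3/R1.
R4 = 7403 * 4395 / 1196
R4 = 32536185 / 1196
R4 = 27204.17 ohm

27204.17 ohm


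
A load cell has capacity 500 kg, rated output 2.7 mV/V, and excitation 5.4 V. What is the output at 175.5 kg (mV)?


Vout = rated_output * Vex * (load / capacity).
Vout = 2.7 * 5.4 * (175.5 / 500)
Vout = 2.7 * 5.4 * 0.351
Vout = 5.118 mV

5.118 mV


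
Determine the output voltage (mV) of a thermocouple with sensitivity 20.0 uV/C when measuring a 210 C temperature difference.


The thermocouple output V = sensitivity * dT.
V = 20.0 uV/C * 210 C
V = 4200.0 uV
V = 4.2 mV

4.2 mV


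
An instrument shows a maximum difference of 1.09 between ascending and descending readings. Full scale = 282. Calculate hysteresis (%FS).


Hysteresis = (max difference / full scale) * 100%.
H = (1.09 / 282) * 100
H = 0.387 %FS

0.387 %FS


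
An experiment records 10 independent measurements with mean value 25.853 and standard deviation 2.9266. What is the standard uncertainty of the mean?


The standard uncertainty for Type A evaluation is u = s / sqrt(n).
u = 2.9266 / sqrt(10)
u = 2.9266 / 3.1623
u = 0.9255

0.9255


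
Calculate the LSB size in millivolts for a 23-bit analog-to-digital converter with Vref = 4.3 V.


The resolution (LSB) of an ADC is Vref / 2^n.
LSB = 4.3 / 2^23
LSB = 4.3 / 8388608
LSB = 5.1e-07 V = 0.0005126 mV

0.0005126 mV


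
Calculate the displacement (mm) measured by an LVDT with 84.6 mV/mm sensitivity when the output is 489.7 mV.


Displacement = Vout / sensitivity.
d = 489.7 / 84.6
d = 5.788 mm

5.788 mm


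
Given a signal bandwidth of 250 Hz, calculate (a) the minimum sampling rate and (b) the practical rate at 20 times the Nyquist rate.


By Nyquist theorem, fs_min = 2 * fmax.
fs_min = 2 * 250 = 500 Hz
Practical rate = 20 * fs_min = 20 * 500 = 10000 Hz

fs_min = 500 Hz, fs_practical = 10000 Hz


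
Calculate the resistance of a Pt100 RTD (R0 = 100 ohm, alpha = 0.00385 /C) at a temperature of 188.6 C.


The RTD equation: Rt = R0 * (1 + alpha * T).
Rt = 100 * (1 + 0.00385 * 188.6)
Rt = 100 * (1 + 0.72611)
Rt = 100 * 1.72611
Rt = 172.611 ohm

172.611 ohm


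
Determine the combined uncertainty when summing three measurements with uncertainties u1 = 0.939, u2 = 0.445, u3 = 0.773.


For a sum of independent quantities, uc = sqrt(u1^2 + u2^2 + u3^2).
uc = sqrt(0.939^2 + 0.445^2 + 0.773^2)
uc = sqrt(0.881721 + 0.198025 + 0.597529)
uc = 1.2951

1.2951


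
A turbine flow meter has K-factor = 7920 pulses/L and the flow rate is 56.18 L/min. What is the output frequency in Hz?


Frequency = K * Q / 60 (converting L/min to L/s).
f = 7920 * 56.18 / 60
f = 444945.6 / 60
f = 7415.76 Hz

7415.76 Hz


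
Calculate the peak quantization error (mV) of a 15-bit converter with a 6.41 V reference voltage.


The maximum quantization error is +/- LSB/2.
LSB = Vref / 2^n = 6.41 / 32768 = 0.00019562 V
Max error = LSB / 2 = 0.00019562 / 2 = 9.781e-05 V
Max error = 0.0978 mV

0.0978 mV


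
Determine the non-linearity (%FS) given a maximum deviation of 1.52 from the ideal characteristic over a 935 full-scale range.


Linearity error = (max deviation / full scale) * 100%.
Linearity = (1.52 / 935) * 100
Linearity = 0.163 %FS

0.163 %FS


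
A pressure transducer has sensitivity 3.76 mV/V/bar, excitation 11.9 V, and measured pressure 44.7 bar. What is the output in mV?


Output = sensitivity * Vex * P.
Vout = 3.76 * 11.9 * 44.7
Vout = 44.744 * 44.7
Vout = 2000.06 mV

2000.06 mV


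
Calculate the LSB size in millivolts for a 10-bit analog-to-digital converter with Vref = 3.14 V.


The resolution (LSB) of an ADC is Vref / 2^n.
LSB = 3.14 / 2^10
LSB = 3.14 / 1024
LSB = 0.00306641 V = 3.06640625 mV

3.06640625 mV


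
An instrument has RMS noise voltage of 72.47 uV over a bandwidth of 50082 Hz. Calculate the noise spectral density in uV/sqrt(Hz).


Noise spectral density = Vrms / sqrt(BW).
NSD = 72.47 / sqrt(50082)
NSD = 72.47 / 223.7901
NSD = 0.3238 uV/sqrt(Hz)

0.3238 uV/sqrt(Hz)


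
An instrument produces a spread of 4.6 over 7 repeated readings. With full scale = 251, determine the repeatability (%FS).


Repeatability = (spread / full scale) * 100%.
R = (4.6 / 251) * 100
R = 1.833 %FS

1.833 %FS


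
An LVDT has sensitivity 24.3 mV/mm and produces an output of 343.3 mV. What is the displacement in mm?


Displacement = Vout / sensitivity.
d = 343.3 / 24.3
d = 14.128 mm

14.128 mm


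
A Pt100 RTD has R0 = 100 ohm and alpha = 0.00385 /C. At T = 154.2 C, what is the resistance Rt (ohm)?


The RTD equation: Rt = R0 * (1 + alpha * T).
Rt = 100 * (1 + 0.00385 * 154.2)
Rt = 100 * (1 + 0.59367)
Rt = 100 * 1.59367
Rt = 159.367 ohm

159.367 ohm


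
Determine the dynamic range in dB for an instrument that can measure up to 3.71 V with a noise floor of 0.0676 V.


Dynamic range = 20 * log10(Vmax / Vnoise).
DR = 20 * log10(3.71 / 0.0676)
DR = 20 * log10(54.88)
DR = 34.79 dB

34.79 dB


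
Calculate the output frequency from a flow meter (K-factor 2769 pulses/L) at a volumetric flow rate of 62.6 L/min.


Frequency = K * Q / 60 (converting L/min to L/s).
f = 2769 * 62.6 / 60
f = 173339.4 / 60
f = 2888.99 Hz

2888.99 Hz
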